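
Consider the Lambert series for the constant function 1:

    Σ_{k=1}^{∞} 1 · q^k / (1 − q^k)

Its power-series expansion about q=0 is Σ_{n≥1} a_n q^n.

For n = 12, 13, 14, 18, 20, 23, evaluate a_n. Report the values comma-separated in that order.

q^12  k|12↦f(k): 12:1 6:1 4:1 3:1 2:1 1:1  a_12=6
n=13: 13·1 1·13  f→[1+1]=2
[q^14] f(14)=1,f(7)=1,f(2)=1,f(1)=1 ⇒ 4
q^18  k|18↦f(k): 18:1 9:1 6:1 3:1 2:1 1:1  a_18=6
d|20:{20,10,5,4,2,1}  Σf=1+1+1+1+1+1=6
[q^23] f(23)=1,f(1)=1 ⇒ 2

6, 2, 4, 6, 6, 2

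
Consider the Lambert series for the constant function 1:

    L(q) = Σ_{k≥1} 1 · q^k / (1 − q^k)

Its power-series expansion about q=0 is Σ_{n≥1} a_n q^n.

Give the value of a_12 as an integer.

a_12 = 6

[q^12] f(1)=1,f(2)=1,f(3)=1,f(4)=1,f(6)=1,f(12)=1 ⇒ 6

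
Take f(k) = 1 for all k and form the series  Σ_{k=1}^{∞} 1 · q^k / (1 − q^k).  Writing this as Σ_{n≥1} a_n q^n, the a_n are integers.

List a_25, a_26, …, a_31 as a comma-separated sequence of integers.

3, 4, 4, 6, 2, 8, 2

q^25  k|25↦f(k): 25:1 5:1 1:1  a_25=3
d|26:{1,2,13,26}  Σf=1+1+1+1=4
d|27:{1,3,9,27}  Σf=1+1+1+1=4
d|28:{1,2,4,7,14,28}  Σf=1+1+1+1+1+1=6
d|29:{29,1}  Σf=1+1=2
[q^30] f(1)=1,f(2)=1,f(3)=1,f(5)=1,f(6)=1,f(10)=1,f(15)=1,f(30)=1 ⇒ 8
q^31  k|31↦f(k): 1:1 31:1  a_31=2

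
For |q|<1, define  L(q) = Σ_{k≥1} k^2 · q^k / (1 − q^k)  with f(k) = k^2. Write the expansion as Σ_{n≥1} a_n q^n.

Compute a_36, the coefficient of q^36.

a_36 = 1911

d|36:{36,18,12,9,6,4,3,2,1}  Σf=1296+324+144+81+36+16+9+4+1=1911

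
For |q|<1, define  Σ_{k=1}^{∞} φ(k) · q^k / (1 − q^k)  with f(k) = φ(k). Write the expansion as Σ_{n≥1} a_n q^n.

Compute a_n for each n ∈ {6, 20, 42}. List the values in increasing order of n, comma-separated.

[q^6] φ(6)=2,φ(3)=2,φ(2)=1,φ(1)=1 ⇒ 6
q^20  k|20↦φ(k): 1:1 2:1 4:2 5:4 10:4 20:8  a_20=20
[q^42] φ(42)=12,φ(21)=12,φ(14)=6,φ(7)=6,φ(6)=2,φ(3)=2,φ(2)=1,φ(1)=1 ⇒ 42

6, 20, 42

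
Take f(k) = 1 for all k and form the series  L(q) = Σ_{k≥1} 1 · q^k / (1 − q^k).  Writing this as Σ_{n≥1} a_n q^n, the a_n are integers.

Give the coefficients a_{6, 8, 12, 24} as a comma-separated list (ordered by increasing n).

d|6:{6,3,2,1}  Σf=1+1+1+1=4
q^8  k|8↦f(k): 1:1 2:1 4:1 8:1  a_8=4
d|12:{12,6,4,3,2,1}  Σf=1+1+1+1+1+1=6
q^24  k|24↦f(k): 1:1 2:1 3:1 4:1 6:1 8:1 12:1 24:1  a_24=8

4, 4, 6, 8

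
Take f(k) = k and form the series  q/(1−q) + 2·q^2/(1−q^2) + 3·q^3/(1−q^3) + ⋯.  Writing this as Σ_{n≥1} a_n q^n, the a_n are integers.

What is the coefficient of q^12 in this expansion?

[q^12] f(1)=1,f(2)=2,f(3)=3,f(4)=4,f(6)=6,f(12)=12 ⇒ 28

a_12 = 28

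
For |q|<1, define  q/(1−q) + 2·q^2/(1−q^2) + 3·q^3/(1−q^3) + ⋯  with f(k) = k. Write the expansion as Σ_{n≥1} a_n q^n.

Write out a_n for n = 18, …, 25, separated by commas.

39, 20, 42, 32, 36, 24, 60, 31

q^18  k|18↦f(k): 18:18 9:9 6:6 3:3 2:2 1:1  a_18=39
d|19:{19,1}  Σf=19+1=20
q^20  k|20↦f(k): 1:1 2:2 4:4 5:5 10:10 20:20  a_20=42
q^21  k|21↦f(k): 21:21 7:7 3:3 1:1  a_21=32
q^22  k|22↦f(k): 22:22 11:11 2:2 1:1  a_22=36
n=23: 23·1 1·23  f→[23+1]=24
[q^24] f(1)=1,f(2)=2,f(3)=3,f(4)=4,f(6)=6,f(8)=8,f(12)=12,f(24)=24 ⇒ 60
q^25  k|25↦f(k): 25:25 5:5 1:1  a_25=31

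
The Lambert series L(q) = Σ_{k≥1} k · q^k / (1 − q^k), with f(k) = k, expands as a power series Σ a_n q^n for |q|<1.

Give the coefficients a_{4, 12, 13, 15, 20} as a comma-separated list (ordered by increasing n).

7, 28, 14, 24, 42

q^4  k|4↦f(k): 1:1 2:2 4:4  a_4=7
n=12: 1·12 2·6 3·4 4·3 6·2 12·1  f→[1+2+3+4+6+12]=28
[q^13] f(13)=13,f(1)=1 ⇒ 14
n=15: 15·1 5·3 3·5 1·15  f→[15+5+3+1]=24
q^20  k|20↦f(k): 20:20 10:10 5:5 4:4 2:2 1:1  a_20=42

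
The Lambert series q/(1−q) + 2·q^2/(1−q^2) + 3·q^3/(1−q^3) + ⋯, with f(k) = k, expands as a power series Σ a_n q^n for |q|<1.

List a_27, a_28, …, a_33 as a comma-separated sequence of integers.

n=27: 1·27 3·9 9·3 27·1  f→[1+3+9+27]=40
q^28  k|28↦f(k): 28:28 14:14 7:7 4:4 2:2 1:1  a_28=56
n=29: 1·29 29·1  f→[1+29]=30
[q^30] f(30)=30,f(15)=15,f(10)=10,f(6)=6,f(5)=5,f(3)=3,f(2)=2,f(1)=1 ⇒ 72
q^31  k|31↦f(k): 31:31 1:1  a_31=32
n=32: 32·1 16·2 8·4 4·8 2·16 1·32  f→[32+16+8+4+2+1]=63
q^33  k|33↦f(k): 33:33 11:11 3:3 1:1  a_33=48

40, 56, 30, 72, 32, 63, 48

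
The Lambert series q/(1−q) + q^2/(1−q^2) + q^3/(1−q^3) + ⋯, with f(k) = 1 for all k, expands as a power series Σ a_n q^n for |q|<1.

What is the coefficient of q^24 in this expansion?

a_24 = 8

[q^24] f(1)=1,f(2)=1,f(3)=1,f(4)=1,f(6)=1,f(8)=1,f(12)=1,f(24)=1 ⇒ 8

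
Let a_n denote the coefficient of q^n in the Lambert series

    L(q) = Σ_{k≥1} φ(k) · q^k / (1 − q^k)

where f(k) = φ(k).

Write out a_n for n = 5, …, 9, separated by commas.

q^5  k|5↦φ(k): 1:1 5:4  a_5=5
n=6: 1·6 2·3 3·2 6·1  φ→[1+1+2+2]=6
n=7: 7·1 1·7  φ→[6+1]=7
n=8: 1·8 2·4 4·2 8·1  φ→[1+1+2+4]=8
[q^9] φ(1)=1,φ(3)=2,φ(9)=6 ⇒ 9

5, 6, 7, 8, 9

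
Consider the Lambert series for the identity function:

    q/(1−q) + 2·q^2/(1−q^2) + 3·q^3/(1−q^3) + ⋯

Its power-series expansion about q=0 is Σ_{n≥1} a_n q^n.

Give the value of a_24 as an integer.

q^24  k|24↦f(k): 24:24 12:12 8:8 6:6 4:4 3:3 2:2 1:1  a_24=60

a_24 = 60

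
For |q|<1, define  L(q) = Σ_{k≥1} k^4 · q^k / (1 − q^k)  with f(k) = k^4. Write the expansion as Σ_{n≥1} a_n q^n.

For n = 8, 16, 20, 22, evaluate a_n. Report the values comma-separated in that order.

4369, 69905, 170898, 248914

[q^8] f(8)=4096,f(4)=256,f(2)=16,f(1)=1 ⇒ 4369
n=16: 1·16 2·8 4·4 8·2 16·1  f→[1+16+256+4096+65536]=69905
[q^20] f(1)=1,f(2)=16,f(4)=256,f(5)=625,f(10)=10000,f(20)=160000 ⇒ 170898
n=22: 1·22 2·11 11·2 22·1  f→[1+16+14641+234256]=248914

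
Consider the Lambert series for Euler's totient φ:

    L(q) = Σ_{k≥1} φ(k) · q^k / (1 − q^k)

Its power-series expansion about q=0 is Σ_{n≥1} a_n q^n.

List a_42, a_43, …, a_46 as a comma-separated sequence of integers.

n=42: 42·1 21·2 14·3 7·6 6·7 3·14 2·21 1·42  φ→[12+12+6+6+2+2+1+1]=42
[q^43] φ(43)=42,φ(1)=1 ⇒ 43
d|44:{44,22,11,4,2,1}  Σφ=20+10+10+2+1+1=44
n=45: 1·45 3·15 5·9 9·5 15·3 45·1  φ→[1+2+4+6+8+24]=45
n=46: 1·46 2·23 23·2 46·1  φ→[1+1+22+22]=46

42, 43, 44, 45, 46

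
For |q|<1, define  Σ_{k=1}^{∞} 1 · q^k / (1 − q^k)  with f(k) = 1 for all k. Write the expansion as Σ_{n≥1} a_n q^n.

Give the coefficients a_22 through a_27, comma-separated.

4, 2, 8, 3, 4, 4

[q^22] f(22)=1,f(11)=1,f(2)=1,f(1)=1 ⇒ 4
d|23:{23,1}  Σf=1+1=2
q^24  k|24↦f(k): 1:1 2:1 3:1 4:1 6:1 8:1 12:1 24:1  a_24=8
[q^25] f(25)=1,f(5)=1,f(1)=1 ⇒ 3
d|26:{26,13,2,1}  Σf=1+1+1+1=4
[q^27] f(1)=1,f(3)=1,f(9)=1,f(27)=1 ⇒ 4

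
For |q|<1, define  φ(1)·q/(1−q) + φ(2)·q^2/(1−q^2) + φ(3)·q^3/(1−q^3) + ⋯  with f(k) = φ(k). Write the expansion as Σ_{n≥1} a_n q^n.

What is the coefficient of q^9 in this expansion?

[q^9] φ(9)=6,φ(3)=2,φ(1)=1 ⇒ 9

a_9 = 9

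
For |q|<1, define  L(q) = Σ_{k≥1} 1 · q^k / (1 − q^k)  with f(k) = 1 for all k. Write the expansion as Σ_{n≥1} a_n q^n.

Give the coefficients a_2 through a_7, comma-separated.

2, 2, 3, 2, 4, 2

d|2:{1,2}  Σf=1+1=2
[q^3] f(3)=1,f(1)=1 ⇒ 2
n=4: 4·1 2·2 1·4  f→[1+1+1]=3
d|5:{1,5}  Σf=1+1=2
[q^6] f(1)=1,f(2)=1,f(3)=1,f(6)=1 ⇒ 4
d|7:{7,1}  Σf=1+1=2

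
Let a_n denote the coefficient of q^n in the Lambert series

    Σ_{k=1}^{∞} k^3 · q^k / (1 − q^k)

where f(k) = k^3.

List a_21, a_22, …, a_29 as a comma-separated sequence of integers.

d|21:{1,3,7,21}  Σf=1+27+343+9261=9632
n=22: 1·22 2·11 11·2 22·1  f→[1+8+1331+10648]=11988
q^23  k|23↦f(k): 23:12167 1:1  a_23=12168
[q^24] f(24)=13824,f(12)=1728,f(8)=512,f(6)=216,f(4)=64,f(3)=27,f(2)=8,f(1)=1 ⇒ 16380
[q^25] f(1)=1,f(5)=125,f(25)=15625 ⇒ 15751
d|26:{1,2,13,26}  Σf=1+8+2197+17576=19782
q^27  k|27↦f(k): 1:1 3:27 9:729 27:19683  a_27=20440
[q^28] f(1)=1,f(2)=8,f(4)=64,f(7)=343,f(14)=2744,f(28)=21952 ⇒ 25112
d|29:{1,29}  Σf=1+24389=24390

9632, 11988, 12168, 16380, 15751, 19782, 20440, 25112, 24390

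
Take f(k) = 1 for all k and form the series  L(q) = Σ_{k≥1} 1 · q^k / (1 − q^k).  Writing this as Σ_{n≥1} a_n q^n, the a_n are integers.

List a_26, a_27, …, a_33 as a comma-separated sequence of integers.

4, 4, 6, 2, 8, 2, 6, 4

d|26:{26,13,2,1}  Σf=1+1+1+1=4
n=27: 27·1 9·3 3·9 1·27  f→[1+1+1+1]=4
q^28  k|28↦f(k): 1:1 2:1 4:1 7:1 14:1 28:1  a_28=6
[q^29] f(29)=1,f(1)=1 ⇒ 2
[q^30] f(1)=1,f(2)=1,f(3)=1,f(5)=1,f(6)=1,f(10)=1,f(15)=1,f(30)=1 ⇒ 8
n=31: 1·31 31·1  f→[1+1]=2
d|32:{1,2,4,8,16,32}  Σf=1+1+1+1+1+1=6
[q^33] f(1)=1,f(3)=1,f(11)=1,f(33)=1 ⇒ 4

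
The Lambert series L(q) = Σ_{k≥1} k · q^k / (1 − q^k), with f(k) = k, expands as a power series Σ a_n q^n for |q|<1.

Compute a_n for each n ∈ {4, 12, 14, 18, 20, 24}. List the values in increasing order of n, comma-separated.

q^4  k|4↦f(k): 4:4 2:2 1:1  a_4=7
n=12: 1·12 2·6 3·4 4·3 6·2 12·1  f→[1+2+3+4+6+12]=28
n=14: 1·14 2·7 7·2 14·1  f→[1+2+7+14]=24
d|18:{18,9,6,3,2,1}  Σf=18+9+6+3+2+1=39
n=20: 20·1 10·2 5·4 4·5 2·10 1·20  f→[20+10+5+4+2+1]=42
n=24: 24·1 12·2 8·3 6·4 4·6 3·8 2·12 1·24  f→[24+12+8+6+4+3+2+1]=60

7, 28, 24, 39, 42, 60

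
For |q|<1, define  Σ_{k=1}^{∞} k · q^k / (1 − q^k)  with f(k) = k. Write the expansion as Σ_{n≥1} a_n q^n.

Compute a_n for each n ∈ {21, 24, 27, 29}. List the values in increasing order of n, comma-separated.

q^21  k|21↦f(k): 1:1 3:3 7:7 21:21  a_21=32
q^24  k|24↦f(k): 1:1 2:2 3:3 4:4 6:6 8:8 12:12 24:24  a_24=60
d|27:{27,9,3,1}  Σf=27+9+3+1=40
n=29: 29·1 1·29  f→[29+1]=30

32, 60, 40, 30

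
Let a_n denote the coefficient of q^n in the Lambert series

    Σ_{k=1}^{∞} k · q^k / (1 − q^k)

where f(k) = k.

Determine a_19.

a_19 = 20

n=19: 1·19 19·1  f→[1+19]=20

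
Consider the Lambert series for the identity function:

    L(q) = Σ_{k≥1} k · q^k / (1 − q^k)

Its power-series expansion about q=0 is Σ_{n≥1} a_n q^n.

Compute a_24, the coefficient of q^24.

a_24 = 60

[q^24] f(24)=24,f(12)=12,f(8)=8,f(6)=6,f(4)=4,f(3)=3,f(2)=2,f(1)=1 ⇒ 60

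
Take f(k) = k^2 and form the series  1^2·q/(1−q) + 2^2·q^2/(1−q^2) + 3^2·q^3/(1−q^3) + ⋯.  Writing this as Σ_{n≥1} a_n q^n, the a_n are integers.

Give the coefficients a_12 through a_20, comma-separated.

210, 170, 250, 260, 341, 290, 455, 362, 546

d|12:{12,6,4,3,2,1}  Σf=144+36+16+9+4+1=210
q^13  k|13↦f(k): 1:1 13:169  a_13=170
q^14  k|14↦f(k): 1:1 2:4 7:49 14:196  a_14=250
q^15  k|15↦f(k): 1:1 3:9 5:25 15:225  a_15=260
[q^16] f(16)=256,f(8)=64,f(4)=16,f(2)=4,f(1)=1 ⇒ 341
n=17: 1·17 17·1  f→[1+289]=290
n=18: 1·18 2·9 3·6 6·3 9·2 18·1  f→[1+4+9+36+81+324]=455
n=19: 19·1 1·19  f→[361+1]=362
n=20: 20·1 10·2 5·4 4·5 2·10 1·20  f→[400+100+25+16+4+1]=546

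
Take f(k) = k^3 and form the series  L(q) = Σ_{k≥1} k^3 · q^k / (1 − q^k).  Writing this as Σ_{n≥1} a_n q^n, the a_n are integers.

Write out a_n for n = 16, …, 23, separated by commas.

q^16  k|16↦f(k): 16:4096 8:512 4:64 2:8 1:1  a_16=4681
d|17:{1,17}  Σf=1+4913=4914
q^18  k|18↦f(k): 1:1 2:8 3:27 6:216 9:729 18:5832  a_18=6813
q^19  k|19↦f(k): 19:6859 1:1  a_19=6860
n=20: 20·1 10·2 5·4 4·5 2·10 1·20  f→[8000+1000+125+64+8+1]=9198
d|21:{21,7,3,1}  Σf=9261+343+27+1=9632
n=22: 1·22 2·11 11·2 22·1  f→[1+8+1331+10648]=11988
[q^23] f(23)=12167,f(1)=1 ⇒ 12168

4681, 4914, 6813, 6860, 9198, 9632, 11988, 12168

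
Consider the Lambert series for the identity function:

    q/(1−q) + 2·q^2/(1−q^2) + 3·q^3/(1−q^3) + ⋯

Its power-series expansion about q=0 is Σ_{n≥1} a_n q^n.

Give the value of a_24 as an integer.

a_24 = 60

[q^24] f(24)=24,f(12)=12,f(8)=8,f(6)=6,f(4)=4,f(3)=3,f(2)=2,f(1)=1 ⇒ 60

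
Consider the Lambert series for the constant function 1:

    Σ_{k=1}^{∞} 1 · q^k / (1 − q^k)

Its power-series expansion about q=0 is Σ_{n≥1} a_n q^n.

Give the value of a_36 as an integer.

a_36 = 9

[q^36] f(1)=1,f(2)=1,f(3)=1,f(4)=1,f(6)=1,f(9)=1,f(12)=1,f(18)=1,f(36)=1 ⇒ 9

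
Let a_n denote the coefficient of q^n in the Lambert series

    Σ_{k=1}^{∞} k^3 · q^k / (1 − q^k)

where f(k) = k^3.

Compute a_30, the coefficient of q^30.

d|30:{1,2,3,5,6,10,15,30}  Σf=1+8+27+125+216+1000+3375+27000=31752

a_30 = 31752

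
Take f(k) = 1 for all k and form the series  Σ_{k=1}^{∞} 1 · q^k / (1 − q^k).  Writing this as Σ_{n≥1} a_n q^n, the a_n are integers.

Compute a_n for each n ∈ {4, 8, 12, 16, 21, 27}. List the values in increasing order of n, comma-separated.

3, 4, 6, 5, 4, 4

q^4  k|4↦f(k): 1:1 2:1 4:1  a_4=3
[q^8] f(8)=1,f(4)=1,f(2)=1,f(1)=1 ⇒ 4
q^12  k|12↦f(k): 12:1 6:1 4:1 3:1 2:1 1:1  a_12=6
[q^16] f(1)=1,f(2)=1,f(4)=1,f(8)=1,f(16)=1 ⇒ 5
[q^21] f(1)=1,f(3)=1,f(7)=1,f(21)=1 ⇒ 4
d|27:{27,9,3,1}  Σf=1+1+1+1=4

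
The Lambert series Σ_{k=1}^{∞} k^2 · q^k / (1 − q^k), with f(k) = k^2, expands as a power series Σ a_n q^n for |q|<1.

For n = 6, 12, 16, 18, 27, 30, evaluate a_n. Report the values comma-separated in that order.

[q^6] f(1)=1,f(2)=4,f(3)=9,f(6)=36 ⇒ 50
[q^12] f(12)=144,f(6)=36,f(4)=16,f(3)=9,f(2)=4,f(1)=1 ⇒ 210
q^16  k|16↦f(k): 16:256 8:64 4:16 2:4 1:1  a_16=341
q^18  k|18↦f(k): 1:1 2:4 3:9 6:36 9:81 18:324  a_18=455
d|27:{27,9,3,1}  Σf=729+81+9+1=820
q^30  k|30↦f(k): 30:900 15:225 10:100 6:36 5:25 3:9 2:4 1:1  a_30=1300

50, 210, 341, 455, 820, 1300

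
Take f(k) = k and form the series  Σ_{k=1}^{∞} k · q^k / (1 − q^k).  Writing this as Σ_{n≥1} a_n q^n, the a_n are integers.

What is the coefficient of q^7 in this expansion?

n=7: 1·7 7·1  f→[1+7]=8

a_7 = 8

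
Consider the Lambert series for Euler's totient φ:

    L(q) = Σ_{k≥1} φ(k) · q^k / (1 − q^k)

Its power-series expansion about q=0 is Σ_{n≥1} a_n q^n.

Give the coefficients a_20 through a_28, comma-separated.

q^20  k|20↦φ(k): 20:8 10:4 5:4 4:2 2:1 1:1  a_20=20
q^21  k|21↦φ(k): 21:12 7:6 3:2 1:1  a_21=21
n=22: 1·22 2·11 11·2 22·1  φ→[1+1+10+10]=22
n=23: 1·23 23·1  φ→[1+22]=23
q^24  k|24↦φ(k): 1:1 2:1 3:2 4:2 6:2 8:4 12:4 24:8  a_24=24
[q^25] φ(1)=1,φ(5)=4,φ(25)=20 ⇒ 25
n=26: 1·26 2·13 13·2 26·1  φ→[1+1+12+12]=26
n=27: 1·27 3·9 9·3 27·1  φ→[1+2+6+18]=27
[q^28] φ(28)=12,φ(14)=6,φ(7)=6,φ(4)=2,φ(2)=1,φ(1)=1 ⇒ 28

20, 21, 22, 23, 24, 25, 26, 27, 28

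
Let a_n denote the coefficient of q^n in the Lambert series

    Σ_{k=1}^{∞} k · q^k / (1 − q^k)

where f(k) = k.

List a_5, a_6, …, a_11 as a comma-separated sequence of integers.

6, 12, 8, 15, 13, 18, 12

q^5  k|5↦f(k): 1:1 5:5  a_5=6
[q^6] f(6)=6,f(3)=3,f(2)=2,f(1)=1 ⇒ 12
n=7: 7·1 1·7  f→[7+1]=8
n=8: 8·1 4·2 2·4 1·8  f→[8+4+2+1]=15
q^9  k|9↦f(k): 1:1 3:3 9:9  a_9=13
q^10  k|10↦f(k): 10:10 5:5 2:2 1:1  a_10=18
[q^11] f(1)=1,f(11)=11 ⇒ 12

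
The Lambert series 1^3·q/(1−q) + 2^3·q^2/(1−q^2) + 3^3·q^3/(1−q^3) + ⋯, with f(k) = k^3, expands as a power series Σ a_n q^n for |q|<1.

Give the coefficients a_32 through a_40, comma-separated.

37449, 37296, 44226, 43344, 55261, 50654, 61740, 61544, 73710

q^32  k|32↦f(k): 32:32768 16:4096 8:512 4:64 2:8 1:1  a_32=37449
[q^33] f(1)=1,f(3)=27,f(11)=1331,f(33)=35937 ⇒ 37296
n=34: 1·34 2·17 17·2 34·1  f→[1+8+4913+39304]=44226
[q^35] f(1)=1,f(5)=125,f(7)=343,f(35)=42875 ⇒ 43344
d|36:{36,18,12,9,6,4,3,2,1}  Σf=46656+5832+1728+729+216+64+27+8+1=55261
n=37: 1·37 37·1  f→[1+50653]=50654
d|38:{38,19,2,1}  Σf=54872+6859+8+1=61740
n=39: 1·39 3·13 13·3 39·1  f→[1+27+2197+59319]=61544
d|40:{40,20,10,8,5,4,2,1}  Σf=64000+8000+1000+512+125+64+8+1=73710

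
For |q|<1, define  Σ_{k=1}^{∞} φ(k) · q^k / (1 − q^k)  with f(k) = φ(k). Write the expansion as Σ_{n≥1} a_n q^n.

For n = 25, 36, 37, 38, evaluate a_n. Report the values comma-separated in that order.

q^25  k|25↦φ(k): 1:1 5:4 25:20  a_25=25
d|36:{36,18,12,9,6,4,3,2,1}  Σφ=12+6+4+6+2+2+2+1+1=36
[q^37] φ(1)=1,φ(37)=36 ⇒ 37
n=38: 38·1 19·2 2·19 1·38  φ→[18+18+1+1]=38

25, 36, 37, 38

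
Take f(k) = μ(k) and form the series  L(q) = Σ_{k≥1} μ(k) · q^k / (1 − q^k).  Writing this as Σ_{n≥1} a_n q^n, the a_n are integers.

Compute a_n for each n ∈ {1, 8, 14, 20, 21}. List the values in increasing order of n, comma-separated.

d|1:{1}  Σμ=1=1
n=8: 1·8 2·4 4·2 8·1  μ→[1+(-1)+0+0]=0
n=14: 1·14 2·7 7·2 14·1  μ→[1+(-1)+(-1)+1]=0
n=20: 20·1 10·2 5·4 4·5 2·10 1·20  μ→[0+1+(-1)+0+(-1)+1]=0
d|21:{21,7,3,1}  Σμ=1+(-1)+(-1)+1=0

1, 0, 0, 0, 0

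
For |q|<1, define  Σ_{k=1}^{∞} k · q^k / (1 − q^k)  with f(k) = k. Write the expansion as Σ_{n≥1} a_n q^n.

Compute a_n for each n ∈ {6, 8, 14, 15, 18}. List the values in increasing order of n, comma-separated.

[q^6] f(1)=1,f(2)=2,f(3)=3,f(6)=6 ⇒ 12
q^8  k|8↦f(k): 8:8 4:4 2:2 1:1  a_8=15
q^14  k|14↦f(k): 14:14 7:7 2:2 1:1  a_14=24
n=15: 1·15 3·5 5·3 15·1  f→[1+3+5+15]=24
q^18  k|18↦f(k): 1:1 2:2 3:3 6:6 9:9 18:18  a_18=39

12, 15, 24, 24, 39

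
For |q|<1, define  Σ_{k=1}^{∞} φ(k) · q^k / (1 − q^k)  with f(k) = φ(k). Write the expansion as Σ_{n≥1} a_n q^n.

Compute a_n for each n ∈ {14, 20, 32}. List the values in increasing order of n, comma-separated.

[q^14] φ(1)=1,φ(2)=1,φ(7)=6,φ(14)=6 ⇒ 14
n=20: 20·1 10·2 5·4 4·5 2·10 1·20  φ→[8+4+4+2+1+1]=20
d|32:{1,2,4,8,16,32}  Σφ=1+1+2+4+8+16=32

14, 20, 32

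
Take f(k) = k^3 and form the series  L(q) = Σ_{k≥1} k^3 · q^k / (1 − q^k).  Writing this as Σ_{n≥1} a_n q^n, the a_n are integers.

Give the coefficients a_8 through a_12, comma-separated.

585, 757, 1134, 1332, 2044

d|8:{8,4,2,1}  Σf=512+64+8+1=585
d|9:{9,3,1}  Σf=729+27+1=757
n=10: 10·1 5·2 2·5 1·10  f→[1000+125+8+1]=1134
d|11:{11,1}  Σf=1331+1=1332
q^12  k|12↦f(k): 12:1728 6:216 4:64 3:27 2:8 1:1  a_12=2044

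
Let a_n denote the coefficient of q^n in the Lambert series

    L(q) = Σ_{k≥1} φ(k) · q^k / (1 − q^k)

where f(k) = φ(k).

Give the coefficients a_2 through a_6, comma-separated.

n=2: 2·1 1·2  φ→[1+1]=2
d|3:{3,1}  Σφ=2+1=3
q^4  k|4↦φ(k): 1:1 2:1 4:2  a_4=4
n=5: 5·1 1·5  φ→[4+1]=5
q^6  k|6↦φ(k): 1:1 2:1 3:2 6:2  a_6=6

2, 3, 4, 5, 6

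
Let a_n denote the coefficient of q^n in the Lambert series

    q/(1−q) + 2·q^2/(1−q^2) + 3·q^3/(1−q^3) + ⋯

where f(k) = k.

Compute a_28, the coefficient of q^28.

a_28 = 56

d|28:{28,14,7,4,2,1}  Σf=28+14+7+4+2+1=56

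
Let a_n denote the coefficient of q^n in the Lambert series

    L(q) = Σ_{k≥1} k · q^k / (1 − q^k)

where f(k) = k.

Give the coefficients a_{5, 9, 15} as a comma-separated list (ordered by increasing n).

d|5:{5,1}  Σf=5+1=6
n=9: 9·1 3·3 1·9  f→[9+3+1]=13
[q^15] f(1)=1,f(3)=3,f(5)=5,f(15)=15 ⇒ 24

6, 13, 24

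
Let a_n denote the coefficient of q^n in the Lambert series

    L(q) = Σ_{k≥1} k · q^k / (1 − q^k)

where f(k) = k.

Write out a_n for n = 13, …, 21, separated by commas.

14, 24, 24, 31, 18, 39, 20, 42, 32

q^13  k|13↦f(k): 1:1 13:13  a_13=14
q^14  k|14↦f(k): 14:14 7:7 2:2 1:1  a_14=24
d|15:{15,5,3,1}  Σf=15+5+3+1=24
q^16  k|16↦f(k): 1:1 2:2 4:4 8:8 16:16  a_16=31
q^17  k|17↦f(k): 17:17 1:1  a_17=18
n=18: 1·18 2·9 3·6 6·3 9·2 18·1  f→[1+2+3+6+9+18]=39
q^19  k|19↦f(k): 1:1 19:19  a_19=20
q^20  k|20↦f(k): 1:1 2:2 4:4 5:5 10:10 20:20  a_20=42
n=21: 1·21 3·7 7·3 21·1  f→[1+3+7+21]=32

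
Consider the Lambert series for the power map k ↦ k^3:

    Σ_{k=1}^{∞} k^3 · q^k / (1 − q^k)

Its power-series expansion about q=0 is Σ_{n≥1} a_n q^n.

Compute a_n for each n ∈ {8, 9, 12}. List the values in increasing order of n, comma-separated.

[q^8] f(1)=1,f(2)=8,f(4)=64,f(8)=512 ⇒ 585
d|9:{1,3,9}  Σf=1+27+729=757
n=12: 12·1 6·2 4·3 3·4 2·6 1·12  f→[1728+216+64+27+8+1]=2044

585, 757, 2044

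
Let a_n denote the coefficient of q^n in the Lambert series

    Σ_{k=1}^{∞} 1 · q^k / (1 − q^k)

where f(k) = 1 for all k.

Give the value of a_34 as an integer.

d|34:{1,2,17,34}  Σf=1+1+1+1=4

a_34 = 4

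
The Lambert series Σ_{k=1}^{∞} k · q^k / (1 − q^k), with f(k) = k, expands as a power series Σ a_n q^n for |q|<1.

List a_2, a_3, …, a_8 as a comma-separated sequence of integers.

3, 4, 7, 6, 12, 8, 15

q^2  k|2↦f(k): 2:2 1:1  a_2=3
[q^3] f(3)=3,f(1)=1 ⇒ 4
[q^4] f(4)=4,f(2)=2,f(1)=1 ⇒ 7
n=5: 1·5 5·1  f→[1+5]=6
n=6: 6·1 3·2 2·3 1·6  f→[6+3+2+1]=12
q^7  k|7↦f(k): 1:1 7:7  a_7=8
d|8:{8,4,2,1}  Σf=8+4+2+1=15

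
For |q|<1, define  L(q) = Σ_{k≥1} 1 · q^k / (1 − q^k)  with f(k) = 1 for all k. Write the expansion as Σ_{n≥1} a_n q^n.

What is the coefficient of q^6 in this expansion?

a_6 = 4

q^6  k|6↦f(k): 1:1 2:1 3:1 6:1  a_6=4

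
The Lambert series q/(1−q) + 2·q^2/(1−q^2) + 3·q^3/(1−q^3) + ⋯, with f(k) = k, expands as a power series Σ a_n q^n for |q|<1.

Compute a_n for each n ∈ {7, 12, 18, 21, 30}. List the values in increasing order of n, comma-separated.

q^7  k|7↦f(k): 1:1 7:7  a_7=8
d|12:{1,2,3,4,6,12}  Σf=1+2+3+4+6+12=28
q^18  k|18↦f(k): 1:1 2:2 3:3 6:6 9:9 18:18  a_18=39
[q^21] f(21)=21,f(7)=7,f(3)=3,f(1)=1 ⇒ 32
q^30  k|30↦f(k): 30:30 15:15 10:10 6:6 5:5 3:3 2:2 1:1  a_30=72

8, 28, 39, 32, 72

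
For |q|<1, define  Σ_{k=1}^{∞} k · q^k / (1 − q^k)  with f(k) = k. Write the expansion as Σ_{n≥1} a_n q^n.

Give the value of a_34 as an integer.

a_34 = 54

[q^34] f(1)=1,f(2)=2,f(17)=17,f(34)=34 ⇒ 54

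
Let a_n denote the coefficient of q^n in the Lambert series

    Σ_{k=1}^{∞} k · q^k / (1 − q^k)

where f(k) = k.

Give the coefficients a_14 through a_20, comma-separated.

n=14: 1·14 2·7 7·2 14·1  f→[1+2+7+14]=24
q^15  k|15↦f(k): 1:1 3:3 5:5 15:15  a_15=24
[q^16] f(16)=16,f(8)=8,f(4)=4,f(2)=2,f(1)=1 ⇒ 31
[q^17] f(1)=1,f(17)=17 ⇒ 18
[q^18] f(1)=1,f(2)=2,f(3)=3,f(6)=6,f(9)=9,f(18)=18 ⇒ 39
[q^19] f(19)=19,f(1)=1 ⇒ 20
d|20:{1,2,4,5,10,20}  Σf=1+2+4+5+10+20=42

24, 24, 31, 18, 39, 20, 42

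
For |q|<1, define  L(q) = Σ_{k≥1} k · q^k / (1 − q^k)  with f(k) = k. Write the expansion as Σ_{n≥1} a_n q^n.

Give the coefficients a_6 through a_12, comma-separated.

12, 8, 15, 13, 18, 12, 28

[q^6] f(6)=6,f(3)=3,f(2)=2,f(1)=1 ⇒ 12
q^7  k|7↦f(k): 1:1 7:7  a_7=8
d|8:{1,2,4,8}  Σf=1+2+4+8=15
d|9:{9,3,1}  Σf=9+3+1=13
[q^10] f(1)=1,f(2)=2,f(5)=5,f(10)=10 ⇒ 18
n=11: 11·1 1·11  f→[11+1]=12
d|12:{1,2,3,4,6,12}  Σf=1+2+3+4+6+12=28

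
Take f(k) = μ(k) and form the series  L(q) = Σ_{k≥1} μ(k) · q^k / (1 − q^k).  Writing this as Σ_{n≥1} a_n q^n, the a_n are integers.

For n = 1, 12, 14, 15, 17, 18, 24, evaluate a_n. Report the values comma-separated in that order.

[q^1] μ(1)=1 ⇒ 1
n=12: 12·1 6·2 4·3 3·4 2·6 1·12  μ→[0+1+0+(-1)+(-1)+1]=0
n=14: 1·14 2·7 7·2 14·1  μ→[1+(-1)+(-1)+1]=0
q^15  k|15↦μ(k): 1:1 3:-1 5:-1 15:1  a_15=0
[q^17] μ(17)=-1,μ(1)=1 ⇒ 0
d|18:{1,2,3,6,9,18}  Σμ=1+(-1)+(-1)+1+0+0=0
[q^24] μ(24)=0,μ(12)=0,μ(8)=0,μ(6)=1,μ(4)=0,μ(3)=-1,μ(2)=-1,μ(1)=1 ⇒ 0

1, 0, 0, 0, 0, 0, 0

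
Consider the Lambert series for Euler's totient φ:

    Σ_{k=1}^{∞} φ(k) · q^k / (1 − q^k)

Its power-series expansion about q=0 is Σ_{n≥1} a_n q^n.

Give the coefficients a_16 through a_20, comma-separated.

q^16  k|16↦φ(k): 1:1 2:1 4:2 8:4 16:8  a_16=16
q^17  k|17↦φ(k): 17:16 1:1  a_17=17
[q^18] φ(1)=1,φ(2)=1,φ(3)=2,φ(6)=2,φ(9)=6,φ(18)=6 ⇒ 18
n=19: 1·19 19·1  φ→[1+18]=19
d|20:{1,2,4,5,10,20}  Σφ=1+1+2+4+4+8=20

16, 17, 18, 19, 20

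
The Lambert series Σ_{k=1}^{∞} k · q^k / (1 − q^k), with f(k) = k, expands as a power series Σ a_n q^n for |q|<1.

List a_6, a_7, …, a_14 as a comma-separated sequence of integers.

[q^6] f(6)=6,f(3)=3,f(2)=2,f(1)=1 ⇒ 12
q^7  k|7↦f(k): 1:1 7:7  a_7=8
d|8:{8,4,2,1}  Σf=8+4+2+1=15
n=9: 1·9 3·3 9·1  f→[1+3+9]=13
[q^10] f(1)=1,f(2)=2,f(5)=5,f(10)=10 ⇒ 18
[q^11] f(1)=1,f(11)=11 ⇒ 12
[q^12] f(1)=1,f(2)=2,f(3)=3,f(4)=4,f(6)=6,f(12)=12 ⇒ 28
d|13:{1,13}  Σf=1+13=14
d|14:{14,7,2,1}  Σf=14+7+2+1=24

12, 8, 15, 13, 18, 12, 28, 14, 24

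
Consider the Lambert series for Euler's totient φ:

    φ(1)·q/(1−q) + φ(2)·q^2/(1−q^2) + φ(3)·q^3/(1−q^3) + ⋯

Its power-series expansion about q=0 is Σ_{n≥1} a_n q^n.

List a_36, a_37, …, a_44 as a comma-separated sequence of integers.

n=36: 36·1 18·2 12·3 9·4 6·6 4·9 3·12 2·18 1·36  φ→[12+6+4+6+2+2+2+1+1]=36
n=37: 1·37 37·1  φ→[1+36]=37
[q^38] φ(38)=18,φ(19)=18,φ(2)=1,φ(1)=1 ⇒ 38
[q^39] φ(39)=24,φ(13)=12,φ(3)=2,φ(1)=1 ⇒ 39
[q^40] φ(1)=1,φ(2)=1,φ(4)=2,φ(5)=4,φ(8)=4,φ(10)=4,φ(20)=8,φ(40)=16 ⇒ 40
[q^41] φ(1)=1,φ(41)=40 ⇒ 41
[q^42] φ(1)=1,φ(2)=1,φ(3)=2,φ(6)=2,φ(7)=6,φ(14)=6,φ(21)=12,φ(42)=12 ⇒ 42
[q^43] φ(1)=1,φ(43)=42 ⇒ 43
n=44: 1·44 2·22 4·11 11·4 22·2 44·1  φ→[1+1+2+10+10+20]=44

36, 37, 38, 39, 40, 41, 42, 43, 44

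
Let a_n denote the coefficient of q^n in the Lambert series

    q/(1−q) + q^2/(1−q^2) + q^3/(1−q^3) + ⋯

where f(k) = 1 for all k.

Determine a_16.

a_16 = 5

d|16:{1,2,4,8,16}  Σf=1+1+1+1+1=5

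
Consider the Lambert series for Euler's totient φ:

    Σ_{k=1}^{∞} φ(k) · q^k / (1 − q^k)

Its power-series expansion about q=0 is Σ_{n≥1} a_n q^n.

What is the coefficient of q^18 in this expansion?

[q^18] φ(18)=6,φ(9)=6,φ(6)=2,φ(3)=2,φ(2)=1,φ(1)=1 ⇒ 18

a_18 = 18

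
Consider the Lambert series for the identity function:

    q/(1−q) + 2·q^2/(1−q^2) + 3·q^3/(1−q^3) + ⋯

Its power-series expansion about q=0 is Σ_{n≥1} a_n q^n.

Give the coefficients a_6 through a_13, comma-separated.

12, 8, 15, 13, 18, 12, 28, 14

d|6:{6,3,2,1}  Σf=6+3+2+1=12
n=7: 1·7 7·1  f→[1+7]=8
[q^8] f(8)=8,f(4)=4,f(2)=2,f(1)=1 ⇒ 15
n=9: 1·9 3·3 9·1  f→[1+3+9]=13
q^10  k|10↦f(k): 10:10 5:5 2:2 1:1  a_10=18
[q^11] f(1)=1,f(11)=11 ⇒ 12
n=12: 12·1 6·2 4·3 3·4 2·6 1·12  f→[12+6+4+3+2+1]=28
n=13: 1·13 13·1  f→[1+13]=14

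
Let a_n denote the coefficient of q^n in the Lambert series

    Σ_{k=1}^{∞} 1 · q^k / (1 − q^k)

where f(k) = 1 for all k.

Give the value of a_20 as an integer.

q^20  k|20↦f(k): 1:1 2:1 4:1 5:1 10:1 20:1  a_20=6

a_20 = 6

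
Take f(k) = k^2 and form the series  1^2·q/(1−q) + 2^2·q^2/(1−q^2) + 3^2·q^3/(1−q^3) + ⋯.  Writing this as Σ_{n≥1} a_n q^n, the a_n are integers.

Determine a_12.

a_12 = 210

[q^12] f(12)=144,f(6)=36,f(4)=16,f(3)=9,f(2)=4,f(1)=1 ⇒ 210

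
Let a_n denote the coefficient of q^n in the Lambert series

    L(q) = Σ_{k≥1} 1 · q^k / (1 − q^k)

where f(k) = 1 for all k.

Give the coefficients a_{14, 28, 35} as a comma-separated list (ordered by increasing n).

4, 6, 4

[q^14] f(14)=1,f(7)=1,f(2)=1,f(1)=1 ⇒ 4
[q^28] f(1)=1,f(2)=1,f(4)=1,f(7)=1,f(14)=1,f(28)=1 ⇒ 6
n=35: 1·35 5·7 7·5 35·1  f→[1+1+1+1]=4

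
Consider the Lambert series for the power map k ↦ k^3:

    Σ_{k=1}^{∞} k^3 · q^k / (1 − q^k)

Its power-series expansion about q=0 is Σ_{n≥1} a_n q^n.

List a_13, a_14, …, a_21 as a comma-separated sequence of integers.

2198, 3096, 3528, 4681, 4914, 6813, 6860, 9198, 9632

n=13: 1·13 13·1  f→[1+2197]=2198
[q^14] f(1)=1,f(2)=8,f(7)=343,f(14)=2744 ⇒ 3096
[q^15] f(1)=1,f(3)=27,f(5)=125,f(15)=3375 ⇒ 3528
n=16: 1·16 2·8 4·4 8·2 16·1  f→[1+8+64+512+4096]=4681
[q^17] f(1)=1,f(17)=4913 ⇒ 4914
n=18: 18·1 9·2 6·3 3·6 2·9 1·18  f→[5832+729+216+27+8+1]=6813
q^19  k|19↦f(k): 1:1 19:6859  a_19=6860
n=20: 20·1 10·2 5·4 4·5 2·10 1·20  f→[8000+1000+125+64+8+1]=9198
q^21  k|21↦f(k): 1:1 3:27 7:343 21:9261  a_21=9632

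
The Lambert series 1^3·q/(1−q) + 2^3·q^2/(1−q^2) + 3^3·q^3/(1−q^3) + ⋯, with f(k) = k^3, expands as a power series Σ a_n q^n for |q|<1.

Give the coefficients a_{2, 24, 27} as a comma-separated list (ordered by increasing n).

9, 16380, 20440

d|2:{2,1}  Σf=8+1=9
n=24: 1·24 2·12 3·8 4·6 6·4 8·3 12·2 24·1  f→[1+8+27+64+216+512+1728+13824]=16380
n=27: 1·27 3·9 9·3 27·1  f→[1+27+729+19683]=20440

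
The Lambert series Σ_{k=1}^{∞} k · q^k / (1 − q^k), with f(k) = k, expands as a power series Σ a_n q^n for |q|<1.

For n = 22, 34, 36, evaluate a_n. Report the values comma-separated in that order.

36, 54, 91

[q^22] f(1)=1,f(2)=2,f(11)=11,f(22)=22 ⇒ 36
d|34:{34,17,2,1}  Σf=34+17+2+1=54
n=36: 1·36 2·18 3·12 4·9 6·6 9·4 12·3 18·2 36·1  f→[1+2+3+4+6+9+12+18+36]=91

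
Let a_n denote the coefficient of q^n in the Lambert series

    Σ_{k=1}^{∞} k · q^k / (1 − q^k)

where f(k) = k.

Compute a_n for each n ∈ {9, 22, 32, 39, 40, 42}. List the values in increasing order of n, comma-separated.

n=9: 9·1 3·3 1·9  f→[9+3+1]=13
[q^22] f(22)=22,f(11)=11,f(2)=2,f(1)=1 ⇒ 36
q^32  k|32↦f(k): 32:32 16:16 8:8 4:4 2:2 1:1  a_32=63
d|39:{1,3,13,39}  Σf=1+3+13+39=56
d|40:{40,20,10,8,5,4,2,1}  Σf=40+20+10+8+5+4+2+1=90
d|42:{1,2,3,6,7,14,21,42}  Σf=1+2+3+6+7+14+21+42=96

13, 36, 63, 56, 90, 96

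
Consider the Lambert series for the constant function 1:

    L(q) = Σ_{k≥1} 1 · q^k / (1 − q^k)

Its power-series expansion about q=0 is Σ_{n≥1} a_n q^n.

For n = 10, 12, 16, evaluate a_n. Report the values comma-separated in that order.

4, 6, 5

q^10  k|10↦f(k): 10:1 5:1 2:1 1:1  a_10=4
[q^12] f(1)=1,f(2)=1,f(3)=1,f(4)=1,f(6)=1,f(12)=1 ⇒ 6
q^16  k|16↦f(k): 16:1 8:1 4:1 2:1 1:1  a_16=5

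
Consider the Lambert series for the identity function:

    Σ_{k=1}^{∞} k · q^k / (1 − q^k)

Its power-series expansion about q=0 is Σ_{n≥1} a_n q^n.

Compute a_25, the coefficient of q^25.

n=25: 1·25 5·5 25·1  f→[1+5+25]=31

a_25 = 31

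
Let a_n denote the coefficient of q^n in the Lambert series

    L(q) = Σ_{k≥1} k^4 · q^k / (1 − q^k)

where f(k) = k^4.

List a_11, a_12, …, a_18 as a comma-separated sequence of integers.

14642, 22386, 28562, 40834, 51332, 69905, 83522, 112931

[q^11] f(11)=14641,f(1)=1 ⇒ 14642
d|12:{12,6,4,3,2,1}  Σf=20736+1296+256+81+16+1=22386
[q^13] f(1)=1,f(13)=28561 ⇒ 28562
n=14: 1·14 2·7 7·2 14·1  f→[1+16+2401+38416]=40834
n=15: 15·1 5·3 3·5 1·15  f→[50625+625+81+1]=51332
n=16: 16·1 8·2 4·4 2·8 1·16  f→[65536+4096+256+16+1]=69905
d|17:{1,17}  Σf=1+83521=83522
[q^18] f(18)=104976,f(9)=6561,f(6)=1296,f(3)=81,f(2)=16,f(1)=1 ⇒ 112931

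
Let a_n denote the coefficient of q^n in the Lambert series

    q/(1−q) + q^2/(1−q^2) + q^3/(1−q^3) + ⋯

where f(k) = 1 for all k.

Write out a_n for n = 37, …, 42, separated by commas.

[q^37] f(37)=1,f(1)=1 ⇒ 2
n=38: 1·38 2·19 19·2 38·1  f→[1+1+1+1]=4
q^39  k|39↦f(k): 1:1 3:1 13:1 39:1  a_39=4
n=40: 40·1 20·2 10·4 8·5 5·8 4·10 2·20 1·40  f→[1+1+1+1+1+1+1+1]=8
n=41: 1·41 41·1  f→[1+1]=2
n=42: 42·1 21·2 14·3 7·6 6·7 3·14 2·21 1·42  f→[1+1+1+1+1+1+1+1]=8

2, 4, 4, 8, 2, 8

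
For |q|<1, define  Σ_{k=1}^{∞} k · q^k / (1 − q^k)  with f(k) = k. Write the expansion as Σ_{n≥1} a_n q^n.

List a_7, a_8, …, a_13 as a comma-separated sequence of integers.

q^7  k|7↦f(k): 7:7 1:1  a_7=8
d|8:{1,2,4,8}  Σf=1+2+4+8=15
[q^9] f(1)=1,f(3)=3,f(9)=9 ⇒ 13
d|10:{10,5,2,1}  Σf=10+5+2+1=18
[q^11] f(1)=1,f(11)=11 ⇒ 12
n=12: 1·12 2·6 3·4 4·3 6·2 12·1  f→[1+2+3+4+6+12]=28
[q^13] f(1)=1,f(13)=13 ⇒ 14

8, 15, 13, 18, 12, 28, 14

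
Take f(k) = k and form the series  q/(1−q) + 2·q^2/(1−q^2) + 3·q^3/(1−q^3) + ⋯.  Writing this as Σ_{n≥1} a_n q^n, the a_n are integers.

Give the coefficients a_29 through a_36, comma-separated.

n=29: 29·1 1·29  f→[29+1]=30
n=30: 30·1 15·2 10·3 6·5 5·6 3·10 2·15 1·30  f→[30+15+10+6+5+3+2+1]=72
n=31: 31·1 1·31  f→[31+1]=32
d|32:{32,16,8,4,2,1}  Σf=32+16+8+4+2+1=63
[q^33] f(1)=1,f(3)=3,f(11)=11,f(33)=33 ⇒ 48
n=34: 34·1 17·2 2·17 1·34  f→[34+17+2+1]=54
[q^35] f(35)=35,f(7)=7,f(5)=5,f(1)=1 ⇒ 48
d|36:{36,18,12,9,6,4,3,2,1}  Σf=36+18+12+9+6+4+3+2+1=91

30, 72, 32, 63, 48, 54, 48, 91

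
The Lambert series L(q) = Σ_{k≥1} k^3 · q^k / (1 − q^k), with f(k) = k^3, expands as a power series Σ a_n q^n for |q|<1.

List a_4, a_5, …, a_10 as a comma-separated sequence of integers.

[q^4] f(1)=1,f(2)=8,f(4)=64 ⇒ 73
[q^5] f(5)=125,f(1)=1 ⇒ 126
n=6: 6·1 3·2 2·3 1·6  f→[216+27+8+1]=252
n=7: 1·7 7·1  f→[1+343]=344
q^8  k|8↦f(k): 8:512 4:64 2:8 1:1  a_8=585
q^9  k|9↦f(k): 9:729 3:27 1:1  a_9=757
d|10:{10,5,2,1}  Σf=1000+125+8+1=1134

73, 126, 252, 344, 585, 757, 1134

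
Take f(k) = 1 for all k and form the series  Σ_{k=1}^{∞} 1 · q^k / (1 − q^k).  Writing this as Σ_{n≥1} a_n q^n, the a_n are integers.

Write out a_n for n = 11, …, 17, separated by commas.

2, 6, 2, 4, 4, 5, 2

q^11  k|11↦f(k): 1:1 11:1  a_11=2
n=12: 1·12 2·6 3·4 4·3 6·2 12·1  f→[1+1+1+1+1+1]=6
[q^13] f(1)=1,f(13)=1 ⇒ 2
n=14: 1·14 2·7 7·2 14·1  f→[1+1+1+1]=4
n=15: 15·1 5·3 3·5 1·15  f→[1+1+1+1]=4
q^16  k|16↦f(k): 16:1 8:1 4:1 2:1 1:1  a_16=5
n=17: 1·17 17·1  f→[1+1]=2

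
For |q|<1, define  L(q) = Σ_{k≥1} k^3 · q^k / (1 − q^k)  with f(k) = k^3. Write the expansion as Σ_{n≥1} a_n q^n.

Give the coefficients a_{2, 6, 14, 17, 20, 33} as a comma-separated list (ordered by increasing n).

9, 252, 3096, 4914, 9198, 37296

d|2:{1,2}  Σf=1+8=9
n=6: 6·1 3·2 2·3 1·6  f→[216+27+8+1]=252
n=14: 1·14 2·7 7·2 14·1  f→[1+8+343+2744]=3096
n=17: 1·17 17·1  f→[1+4913]=4914
q^20  k|20↦f(k): 1:1 2:8 4:64 5:125 10:1000 20:8000  a_20=9198
q^33  k|33↦f(k): 33:35937 11:1331 3:27 1:1  a_33=37296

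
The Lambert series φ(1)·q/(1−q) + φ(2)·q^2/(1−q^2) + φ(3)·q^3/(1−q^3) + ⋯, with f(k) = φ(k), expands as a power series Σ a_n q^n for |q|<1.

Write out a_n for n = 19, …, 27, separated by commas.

[q^19] φ(1)=1,φ(19)=18 ⇒ 19
q^20  k|20↦φ(k): 20:8 10:4 5:4 4:2 2:1 1:1  a_20=20
n=21: 21·1 7·3 3·7 1·21  φ→[12+6+2+1]=21
q^22  k|22↦φ(k): 22:10 11:10 2:1 1:1  a_22=22
[q^23] φ(1)=1,φ(23)=22 ⇒ 23
q^24  k|24↦φ(k): 1:1 2:1 3:2 4:2 6:2 8:4 12:4 24:8  a_24=24
d|25:{25,5,1}  Σφ=20+4+1=25
d|26:{26,13,2,1}  Σφ=12+12+1+1=26
[q^27] φ(1)=1,φ(3)=2,φ(9)=6,φ(27)=18 ⇒ 27

19, 20, 21, 22, 23, 24, 25, 26, 27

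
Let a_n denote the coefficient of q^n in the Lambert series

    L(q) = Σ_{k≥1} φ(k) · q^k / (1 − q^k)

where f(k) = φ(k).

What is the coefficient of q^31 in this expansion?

q^31  k|31↦φ(k): 31:30 1:1  a_31=31

a_31 = 31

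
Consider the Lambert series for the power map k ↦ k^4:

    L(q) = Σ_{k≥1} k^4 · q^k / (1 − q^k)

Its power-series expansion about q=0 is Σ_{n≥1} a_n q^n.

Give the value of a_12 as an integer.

q^12  k|12↦f(k): 1:1 2:16 3:81 4:256 6:1296 12:20736  a_12=22386

a_12 = 22386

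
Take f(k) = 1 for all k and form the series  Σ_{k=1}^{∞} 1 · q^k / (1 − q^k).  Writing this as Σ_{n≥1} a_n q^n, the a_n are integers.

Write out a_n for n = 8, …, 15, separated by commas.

d|8:{8,4,2,1}  Σf=1+1+1+1=4
[q^9] f(9)=1,f(3)=1,f(1)=1 ⇒ 3
d|10:{10,5,2,1}  Σf=1+1+1+1=4
d|11:{11,1}  Σf=1+1=2
[q^12] f(1)=1,f(2)=1,f(3)=1,f(4)=1,f(6)=1,f(12)=1 ⇒ 6
d|13:{13,1}  Σf=1+1=2
[q^14] f(14)=1,f(7)=1,f(2)=1,f(1)=1 ⇒ 4
n=15: 15·1 5·3 3·5 1·15  f→[1+1+1+1]=4

4, 3, 4, 2, 6, 2, 4, 4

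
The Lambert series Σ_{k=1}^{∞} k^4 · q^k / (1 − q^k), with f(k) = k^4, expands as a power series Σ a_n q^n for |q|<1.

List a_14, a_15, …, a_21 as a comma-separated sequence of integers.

40834, 51332, 69905, 83522, 112931, 130322, 170898, 196964

q^14  k|14↦f(k): 1:1 2:16 7:2401 14:38416  a_14=40834
q^15  k|15↦f(k): 1:1 3:81 5:625 15:50625  a_15=51332
[q^16] f(1)=1,f(2)=16,f(4)=256,f(8)=4096,f(16)=65536 ⇒ 69905
n=17: 17·1 1·17  f→[83521+1]=83522
q^18  k|18↦f(k): 18:104976 9:6561 6:1296 3:81 2:16 1:1  a_18=112931
d|19:{19,1}  Σf=130321+1=130322
d|20:{1,2,4,5,10,20}  Σf=1+16+256+625+10000+160000=170898
n=21: 21·1 7·3 3·7 1·21  f→[194481+2401+81+1]=196964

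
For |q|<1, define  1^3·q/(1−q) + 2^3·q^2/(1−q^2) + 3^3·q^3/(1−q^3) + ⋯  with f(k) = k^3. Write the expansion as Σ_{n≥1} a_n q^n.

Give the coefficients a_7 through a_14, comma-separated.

344, 585, 757, 1134, 1332, 2044, 2198, 3096

d|7:{1,7}  Σf=1+343=344
d|8:{1,2,4,8}  Σf=1+8+64+512=585
[q^9] f(1)=1,f(3)=27,f(9)=729 ⇒ 757
q^10  k|10↦f(k): 10:1000 5:125 2:8 1:1  a_10=1134
q^11  k|11↦f(k): 11:1331 1:1  a_11=1332
n=12: 1·12 2·6 3·4 4·3 6·2 12·1  f→[1+8+27+64+216+1728]=2044
d|13:{1,13}  Σf=1+2197=2198
[q^14] f(1)=1,f(2)=8,f(7)=343,f(14)=2744 ⇒ 3096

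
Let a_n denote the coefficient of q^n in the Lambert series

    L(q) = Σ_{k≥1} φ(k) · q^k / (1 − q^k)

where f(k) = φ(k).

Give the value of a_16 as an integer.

n=16: 1·16 2·8 4·4 8·2 16·1  φ→[1+1+2+4+8]=16

a_16 = 16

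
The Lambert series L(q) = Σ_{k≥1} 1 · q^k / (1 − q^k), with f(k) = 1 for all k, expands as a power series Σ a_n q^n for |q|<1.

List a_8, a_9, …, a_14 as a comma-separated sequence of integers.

4, 3, 4, 2, 6, 2, 4

d|8:{1,2,4,8}  Σf=1+1+1+1=4
d|9:{9,3,1}  Σf=1+1+1=3
[q^10] f(1)=1,f(2)=1,f(5)=1,f(10)=1 ⇒ 4
q^11  k|11↦f(k): 1:1 11:1  a_11=2
[q^12] f(12)=1,f(6)=1,f(4)=1,f(3)=1,f(2)=1,f(1)=1 ⇒ 6
q^13  k|13↦f(k): 13:1 1:1  a_13=2
d|14:{1,2,7,14}  Σf=1+1+1+1=4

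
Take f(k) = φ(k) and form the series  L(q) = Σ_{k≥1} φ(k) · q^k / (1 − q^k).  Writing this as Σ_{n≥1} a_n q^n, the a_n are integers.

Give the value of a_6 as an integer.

d|6:{6,3,2,1}  Σφ=2+2+1+1=6

a_6 = 6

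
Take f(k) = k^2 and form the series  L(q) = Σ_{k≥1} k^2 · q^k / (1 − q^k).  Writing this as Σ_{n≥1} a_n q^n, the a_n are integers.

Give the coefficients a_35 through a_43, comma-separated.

q^35  k|35↦f(k): 35:1225 7:49 5:25 1:1  a_35=1300
[q^36] f(36)=1296,f(18)=324,f(12)=144,f(9)=81,f(6)=36,f(4)=16,f(3)=9,f(2)=4,f(1)=1 ⇒ 1911
d|37:{1,37}  Σf=1+1369=1370
q^38  k|38↦f(k): 1:1 2:4 19:361 38:1444  a_38=1810
n=39: 39·1 13·3 3·13 1·39  f→[1521+169+9+1]=1700
q^40  k|40↦f(k): 1:1 2:4 4:16 5:25 8:64 10:100 20:400 40:1600  a_40=2210
q^41  k|41↦f(k): 1:1 41:1681  a_41=1682
[q^42] f(1)=1,f(2)=4,f(3)=9,f(6)=36,f(7)=49,f(14)=196,f(21)=441,f(42)=1764 ⇒ 2500
n=43: 43·1 1·43  f→[1849+1]=1850

1300, 1911, 1370, 1810, 1700, 2210, 1682, 2500, 1850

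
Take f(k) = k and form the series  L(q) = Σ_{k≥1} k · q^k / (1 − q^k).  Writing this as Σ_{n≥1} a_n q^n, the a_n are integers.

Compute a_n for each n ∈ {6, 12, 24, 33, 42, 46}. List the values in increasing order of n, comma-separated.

[q^6] f(1)=1,f(2)=2,f(3)=3,f(6)=6 ⇒ 12
n=12: 1·12 2·6 3·4 4·3 6·2 12·1  f→[1+2+3+4+6+12]=28
d|24:{24,12,8,6,4,3,2,1}  Σf=24+12+8+6+4+3+2+1=60
d|33:{33,11,3,1}  Σf=33+11+3+1=48
q^42  k|42↦f(k): 1:1 2:2 3:3 6:6 7:7 14:14 21:21 42:42  a_42=96
d|46:{1,2,23,46}  Σf=1+2+23+46=72

12, 28, 60, 48, 96, 72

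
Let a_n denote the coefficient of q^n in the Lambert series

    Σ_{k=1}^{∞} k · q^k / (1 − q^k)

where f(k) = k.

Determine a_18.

q^18  k|18↦f(k): 18:18 9:9 6:6 3:3 2:2 1:1  a_18=39

a_18 = 39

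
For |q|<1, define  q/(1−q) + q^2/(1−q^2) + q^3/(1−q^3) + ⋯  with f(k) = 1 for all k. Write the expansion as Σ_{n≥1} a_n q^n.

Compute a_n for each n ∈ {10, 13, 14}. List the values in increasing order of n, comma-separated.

d|10:{1,2,5,10}  Σf=1+1+1+1=4
d|13:{13,1}  Σf=1+1=2
d|14:{14,7,2,1}  Σf=1+1+1+1=4

4, 2, 4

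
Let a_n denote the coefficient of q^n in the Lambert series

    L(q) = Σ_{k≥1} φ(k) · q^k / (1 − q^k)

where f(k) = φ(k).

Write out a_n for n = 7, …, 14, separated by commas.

[q^7] φ(1)=1,φ(7)=6 ⇒ 7
n=8: 8·1 4·2 2·4 1·8  φ→[4+2+1+1]=8
q^9  k|9↦φ(k): 1:1 3:2 9:6  a_9=9
n=10: 10·1 5·2 2·5 1·10  φ→[4+4+1+1]=10
n=11: 11·1 1·11  φ→[10+1]=11
q^12  k|12↦φ(k): 1:1 2:1 3:2 4:2 6:2 12:4  a_12=12
n=13: 13·1 1·13  φ→[12+1]=13
[q^14] φ(1)=1,φ(2)=1,φ(7)=6,φ(14)=6 ⇒ 14

7, 8, 9, 10, 11, 12, 13, 14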